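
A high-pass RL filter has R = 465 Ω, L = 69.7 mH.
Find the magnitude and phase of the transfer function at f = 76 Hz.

Step 1 — Angular frequency: ω = 2π·76 = 477.5 rad/s.
Step 2 — Transfer function: H(jω) = jωL/(R + jωL).
Step 3 — Numerator jωL = j·33.28; denominator R + jωL = 465 + j33.28.
Step 4 — H = 0.005097 + j0.07121.
Step 5 — Magnitude: |H| = 0.07139 (-22.9 dB); phase: φ = 85.9°.

|H| = 0.07139 (-22.9 dB), φ = 85.9°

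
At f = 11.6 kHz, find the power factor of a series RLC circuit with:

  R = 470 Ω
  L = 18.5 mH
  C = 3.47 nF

Step 1 — Angular frequency: ω = 2π·f = 2π·1.16e+04 = 7.288e+04 rad/s.
Step 2 — Component impedances:
  R: Z = R = 470 Ω
  L: Z = jωL = j·7.288e+04·0.0185 = 0 + j1348 Ω
  C: Z = 1/(jωC) = -j/(ω·C) = 0 - j3954 Ω
Step 3 — Series combination: Z_total = R + L + C = 470 - j2606 Ω = 2648∠-79.8° Ω.
Step 4 — Power factor: PF = cos(φ) = Re(Z)/|Z| = 470/2648 = 0.1775.
Step 5 — Type: Im(Z) = -2606 ⇒ leading (phase φ = -79.8°).

PF = 0.1775 (leading, φ = -79.8°)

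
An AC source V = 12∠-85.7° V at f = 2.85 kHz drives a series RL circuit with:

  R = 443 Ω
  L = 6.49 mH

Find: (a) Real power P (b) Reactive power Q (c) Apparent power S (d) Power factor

Step 1 — Angular frequency: ω = 2π·f = 2π·2850 = 1.791e+04 rad/s.
Step 2 — Component impedances:
  R: Z = R = 443 Ω
  L: Z = jωL = j·1.791e+04·0.00649 = 0 + j116.2 Ω
Step 3 — Series combination: Z_total = R + L = 443 + j116.2 Ω = 458∠14.7° Ω.
Step 4 — Source phasor: V = 12∠-85.7° V = 0.8997 - j11.97 V.
Step 5 — Current: I = V / Z = -0.00473 - j0.02577 A = 0.0262∠-100.4° A.
Step 6 — Complex power: S = V·I* = 0.3041 + j0.07978 VA.
Step 7 — Real power: P = Re(S) = 0.3041 W.
Step 8 — Reactive power: Q = Im(S) = 0.07978 VAR.
Step 9 — Apparent power: |S| = 0.3144 VA.
Step 10 — Power factor: PF = P/|S| = 0.9673 (lagging).

(a) P = 0.3041 W  (b) Q = 0.07978 VAR  (c) S = 0.3144 VA  (d) PF = 0.9673 (lagging)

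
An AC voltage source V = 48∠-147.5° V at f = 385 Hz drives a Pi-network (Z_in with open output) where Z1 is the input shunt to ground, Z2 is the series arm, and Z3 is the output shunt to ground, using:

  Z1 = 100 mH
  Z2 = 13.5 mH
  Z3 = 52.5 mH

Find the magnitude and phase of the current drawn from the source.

Step 1 — Angular frequency: ω = 2π·f = 2π·385 = 2419 rad/s.
Step 2 — Component impedances:
  Z1: Z = jωL = j·2419·0.1 = 0 + j241.9 Ω
  Z2: Z = jωL = j·2419·0.0135 = 0 + j32.66 Ω
  Z3: Z = jωL = j·2419·0.0525 = 0 + j127 Ω
Step 3 — With open output, the series arm Z2 and the output shunt Z3 appear in series to ground: Z2 + Z3 = 0 + j159.7 Ω.
Step 4 — Parallel with input shunt Z1: Z_in = Z1 || (Z2 + Z3) = 0 + j96.18 Ω = 96.18∠90.0° Ω.
Step 5 — Source phasor: V = 48∠-147.5° V = -40.48 - j25.79 V.
Step 6 — Ohm's law: I = V / Z_total = (-40.48 - j25.79) / (0 + j96.18) = -0.2682 + j0.4209 A.
Step 7 — Convert to polar: |I| = 0.4991 A, ∠I = 122.5°.

I = 0.4991∠122.5° A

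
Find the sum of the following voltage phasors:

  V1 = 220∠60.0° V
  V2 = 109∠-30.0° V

Step 1 — Convert each phasor to rectangular form:
  V1 = 220·(cos(60.0°) + j·sin(60.0°)) = 110 + j190.5 V
  V2 = 109·(cos(-30.0°) + j·sin(-30.0°)) = 94.4 - j54.5 V
Step 2 — Sum components: V_total = 204.4 + j136 V.
Step 3 — Convert to polar: |V_total| = 245.5 V, ∠V_total = 33.6°.

V_total = 245.5∠33.6° V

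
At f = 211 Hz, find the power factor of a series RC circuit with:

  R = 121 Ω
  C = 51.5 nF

Step 1 — Angular frequency: ω = 2π·f = 2π·211 = 1326 rad/s.
Step 2 — Component impedances:
  R: Z = R = 121 Ω
  C: Z = 1/(jωC) = -j/(ω·C) = 0 - j1.465e+04 Ω
Step 3 — Series combination: Z_total = R + C = 121 - j1.465e+04 Ω = 1.465e+04∠-89.5° Ω.
Step 4 — Power factor: PF = cos(φ) = Re(Z)/|Z| = 121/14647 = 0.008261.
Step 5 — Type: Im(Z) = -1.465e+04 ⇒ leading (phase φ = -89.5°).

PF = 0.008261 (leading, φ = -89.5°)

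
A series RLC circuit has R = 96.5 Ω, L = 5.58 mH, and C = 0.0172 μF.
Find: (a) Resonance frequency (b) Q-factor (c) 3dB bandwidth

Step 1 — Resonance: ω₀ = 1/√(LC) = 1/√(0.00558·1.72e-08) = 1.021e+05 rad/s.
Step 2 — f₀ = ω₀/(2π) = 1.625e+04 Hz.
Step 3 — Series Q: Q = ω₀L/R = 1.021e+05·0.00558/96.5 = 5.902.
Step 4 — Bandwidth: Δω = ω₀/Q = 1.729e+04 rad/s; BW = Δω/(2π) = 2752 Hz.

(a) f₀ = 1.625e+04 Hz  (b) Q = 5.902  (c) BW = 2752 Hz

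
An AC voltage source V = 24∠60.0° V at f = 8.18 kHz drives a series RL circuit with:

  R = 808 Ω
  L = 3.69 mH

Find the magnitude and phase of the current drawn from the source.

Step 1 — Angular frequency: ω = 2π·f = 2π·8180 = 5.14e+04 rad/s.
Step 2 — Component impedances:
  R: Z = R = 808 Ω
  L: Z = jωL = j·5.14e+04·0.00369 = 0 + j189.7 Ω
Step 3 — Series combination: Z_total = R + L = 808 + j189.7 Ω = 830∠13.2° Ω.
Step 4 — Source phasor: V = 24∠60.0° V = 12 + j20.78 V.
Step 5 — Ohm's law: I = V / Z_total = (12 + j20.78) / (808 + j189.7) = 0.0198 + j0.02108 A.
Step 6 — Convert to polar: |I| = 0.02892 A, ∠I = 46.8°.

I = 0.02892∠46.8° A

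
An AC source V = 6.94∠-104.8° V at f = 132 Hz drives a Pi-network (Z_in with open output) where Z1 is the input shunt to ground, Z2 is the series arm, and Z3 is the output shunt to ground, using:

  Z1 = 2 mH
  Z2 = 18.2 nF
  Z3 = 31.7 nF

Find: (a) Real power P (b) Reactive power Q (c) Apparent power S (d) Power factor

Step 1 — Angular frequency: ω = 2π·f = 2π·132 = 829.4 rad/s.
Step 2 — Component impedances:
  Z1: Z = jωL = j·829.4·0.002 = 0 + j1.659 Ω
  Z2: Z = 1/(jωC) = -j/(ω·C) = 0 - j6.625e+04 Ω
  Z3: Z = 1/(jωC) = -j/(ω·C) = 0 - j3.804e+04 Ω
Step 3 — With open output, the series arm Z2 and the output shunt Z3 appear in series to ground: Z2 + Z3 = 0 - j1.043e+05 Ω.
Step 4 — Parallel with input shunt Z1: Z_in = Z1 || (Z2 + Z3) = 0 + j1.659 Ω = 1.659∠90.0° Ω.
Step 5 — Source phasor: V = 6.94∠-104.8° V = -1.773 - j6.71 V.
Step 6 — Current: I = V / Z = -4.045 + j1.069 A = 4.184∠165.2° A.
Step 7 — Complex power: S = V·I* = 0 + j29.04 VA.
Step 8 — Real power: P = Re(S) = 0 W.
Step 9 — Reactive power: Q = Im(S) = 29.04 VAR.
Step 10 — Apparent power: |S| = 29.04 VA.
Step 11 — Power factor: PF = P/|S| = 0 (lagging).

(a) P = 0 W  (b) Q = 29.04 VAR  (c) S = 29.04 VA  (d) PF = 0 (lagging)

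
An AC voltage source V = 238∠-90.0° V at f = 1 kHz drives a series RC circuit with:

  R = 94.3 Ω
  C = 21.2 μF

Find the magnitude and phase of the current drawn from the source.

Step 1 — Angular frequency: ω = 2π·f = 2π·1000 = 6283 rad/s.
Step 2 — Component impedances:
  R: Z = R = 94.3 Ω
  C: Z = 1/(jωC) = -j/(ω·C) = 0 - j7.507 Ω
Step 3 — Series combination: Z_total = R + C = 94.3 - j7.507 Ω = 94.6∠-4.6° Ω.
Step 4 — Source phasor: V = 238∠-90.0° V = 0 - j238 V.
Step 5 — Ohm's law: I = V / Z_total = (0 - j238) / (94.3 - j7.507) = 0.1997 - j2.508 A.
Step 6 — Convert to polar: |I| = 2.516 A, ∠I = -85.4°.

I = 2.516∠-85.4° A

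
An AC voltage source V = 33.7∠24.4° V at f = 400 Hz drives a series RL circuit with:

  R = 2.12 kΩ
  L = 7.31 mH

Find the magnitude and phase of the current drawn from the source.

Step 1 — Angular frequency: ω = 2π·f = 2π·400 = 2513 rad/s.
Step 2 — Component impedances:
  R: Z = R = 2120 Ω
  L: Z = jωL = j·2513·0.00731 = 0 + j18.37 Ω
Step 3 — Series combination: Z_total = R + L = 2120 + j18.37 Ω = 2120∠0.5° Ω.
Step 4 — Source phasor: V = 33.7∠24.4° V = 30.69 + j13.92 V.
Step 5 — Ohm's law: I = V / Z_total = (30.69 + j13.92) / (2120 + j18.37) = 0.01453 + j0.006441 A.
Step 6 — Convert to polar: |I| = 0.0159 A, ∠I = 23.9°.

I = 0.0159∠23.9° A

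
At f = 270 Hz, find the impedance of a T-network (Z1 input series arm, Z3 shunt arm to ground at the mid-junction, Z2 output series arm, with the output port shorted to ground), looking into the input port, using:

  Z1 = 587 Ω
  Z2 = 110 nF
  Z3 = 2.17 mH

Step 1 — Angular frequency: ω = 2π·f = 2π·270 = 1696 rad/s.
Step 2 — Component impedances:
  Z1: Z = R = 587 Ω
  Z2: Z = 1/(jωC) = -j/(ω·C) = 0 - j5359 Ω
  Z3: Z = jωL = j·1696·0.00217 = 0 + j3.681 Ω
Step 3 — With the output port shorted to ground, the output series arm Z2 runs from the junction to ground; the shunt arm Z3 also runs from the junction to ground. They appear in parallel: Z3 || Z2 = 0 + j3.684 Ω.
Step 4 — Series with input arm Z1: Z_in = Z1 + (Z3 || Z2) = 587 + j3.684 Ω = 587∠0.4° Ω.

Z = 587 + j3.684 Ω = 587∠0.4° Ω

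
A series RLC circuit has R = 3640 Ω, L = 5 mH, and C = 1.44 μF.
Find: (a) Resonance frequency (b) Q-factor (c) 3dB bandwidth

Step 1 — Resonance: ω₀ = 1/√(LC) = 1/√(0.005·1.44e-06) = 1.179e+04 rad/s.
Step 2 — f₀ = ω₀/(2π) = 1876 Hz.
Step 3 — Series Q: Q = ω₀L/R = 1.179e+04·0.005/3640 = 0.01619.
Step 4 — Bandwidth: Δω = ω₀/Q = 7.28e+05 rad/s; BW = Δω/(2π) = 1.159e+05 Hz.

(a) f₀ = 1876 Hz  (b) Q = 0.01619  (c) BW = 1.159e+05 Hz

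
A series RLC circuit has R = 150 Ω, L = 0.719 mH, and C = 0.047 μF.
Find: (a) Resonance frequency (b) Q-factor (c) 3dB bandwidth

Step 1 — Resonance: ω₀ = 1/√(LC) = 1/√(0.000719·4.7e-08) = 1.72e+05 rad/s.
Step 2 — f₀ = ω₀/(2π) = 2.738e+04 Hz.
Step 3 — Series Q: Q = ω₀L/R = 1.72e+05·0.000719/150 = 0.8246.
Step 4 — Bandwidth: Δω = ω₀/Q = 2.086e+05 rad/s; BW = Δω/(2π) = 3.32e+04 Hz.

(a) f₀ = 2.738e+04 Hz  (b) Q = 0.8246  (c) BW = 3.32e+04 Hz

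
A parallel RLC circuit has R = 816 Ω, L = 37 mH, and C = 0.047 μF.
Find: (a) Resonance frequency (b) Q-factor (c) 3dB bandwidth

Step 1 — Resonance: ω₀ = 1/√(LC) = 1/√(0.037·4.7e-08) = 2.398e+04 rad/s.
Step 2 — f₀ = ω₀/(2π) = 3817 Hz.
Step 3 — Parallel Q: Q = R/(ω₀L) = 816/(2.398e+04·0.037) = 0.9197.
Step 4 — Bandwidth: Δω = ω₀/Q = 2.607e+04 rad/s; BW = Δω/(2π) = 4150 Hz.

(a) f₀ = 3817 Hz  (b) Q = 0.9197  (c) BW = 4150 Hz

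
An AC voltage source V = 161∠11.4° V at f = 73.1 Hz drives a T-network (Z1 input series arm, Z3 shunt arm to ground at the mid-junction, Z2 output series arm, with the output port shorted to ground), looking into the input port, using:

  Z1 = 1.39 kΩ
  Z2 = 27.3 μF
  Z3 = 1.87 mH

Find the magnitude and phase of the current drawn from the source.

Step 1 — Angular frequency: ω = 2π·f = 2π·73.1 = 459.3 rad/s.
Step 2 — Component impedances:
  Z1: Z = R = 1390 Ω
  Z2: Z = 1/(jωC) = -j/(ω·C) = 0 - j79.75 Ω
  Z3: Z = jωL = j·459.3·0.00187 = 0 + j0.8589 Ω
Step 3 — With the output port shorted to ground, the output series arm Z2 runs from the junction to ground; the shunt arm Z3 also runs from the junction to ground. They appear in parallel: Z3 || Z2 = 0 + j0.8682 Ω.
Step 4 — Series with input arm Z1: Z_in = Z1 + (Z3 || Z2) = 1390 + j0.8682 Ω = 1390∠0.0° Ω.
Step 5 — Source phasor: V = 161∠11.4° V = 157.8 + j31.82 V.
Step 6 — Ohm's law: I = V / Z_total = (157.8 + j31.82) / (1390 + j0.8682) = 0.1136 + j0.02282 A.
Step 7 — Convert to polar: |I| = 0.1158 A, ∠I = 11.4°.

I = 0.1158∠11.4° A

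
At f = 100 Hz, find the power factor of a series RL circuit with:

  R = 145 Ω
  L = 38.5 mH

Step 1 — Angular frequency: ω = 2π·f = 2π·100 = 628.3 rad/s.
Step 2 — Component impedances:
  R: Z = R = 145 Ω
  L: Z = jωL = j·628.3·0.0385 = 0 + j24.19 Ω
Step 3 — Series combination: Z_total = R + L = 145 + j24.19 Ω = 147∠9.5° Ω.
Step 4 — Power factor: PF = cos(φ) = Re(Z)/|Z| = 145/147 = 0.9864.
Step 5 — Type: Im(Z) = 24.19 ⇒ lagging (phase φ = 9.5°).

PF = 0.9864 (lagging, φ = 9.5°)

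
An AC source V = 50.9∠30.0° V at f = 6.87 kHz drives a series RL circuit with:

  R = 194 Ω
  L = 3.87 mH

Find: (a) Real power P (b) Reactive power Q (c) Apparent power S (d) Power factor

Step 1 — Angular frequency: ω = 2π·f = 2π·6870 = 4.317e+04 rad/s.
Step 2 — Component impedances:
  R: Z = R = 194 Ω
  L: Z = jωL = j·4.317e+04·0.00387 = 0 + j167.1 Ω
Step 3 — Series combination: Z_total = R + L = 194 + j167.1 Ω = 256∠40.7° Ω.
Step 4 — Source phasor: V = 50.9∠30.0° V = 44.08 + j25.45 V.
Step 5 — Current: I = V / Z = 0.1953 - j0.03702 A = 0.1988∠-10.7° A.
Step 6 — Complex power: S = V·I* = 7.669 + j6.603 VA.
Step 7 — Real power: P = Re(S) = 7.669 W.
Step 8 — Reactive power: Q = Im(S) = 6.603 VAR.
Step 9 — Apparent power: |S| = 10.12 VA.
Step 10 — Power factor: PF = P/|S| = 0.7578 (lagging).

(a) P = 7.669 W  (b) Q = 6.603 VAR  (c) S = 10.12 VA  (d) PF = 0.7578 (lagging)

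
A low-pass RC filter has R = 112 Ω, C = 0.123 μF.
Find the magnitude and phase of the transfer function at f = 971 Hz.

Step 1 — Angular frequency: ω = 2π·971 = 6101 rad/s.
Step 2 — Transfer function: H(jω) = 1/(1 + jωRC).
Step 3 — Denominator: 1 + jωRC = 1 + j·6101·112·1.23e-07 = 1 + j0.08405.
Step 4 — H = 0.993 - j0.08346.
Step 5 — Magnitude: |H| = 0.9965 (-0.0 dB); phase: φ = -4.8°.

|H| = 0.9965 (-0.0 dB), φ = -4.8°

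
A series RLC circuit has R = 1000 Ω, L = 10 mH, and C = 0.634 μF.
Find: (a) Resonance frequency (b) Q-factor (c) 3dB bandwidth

Step 1 — Resonance: ω₀ = 1/√(LC) = 1/√(0.01·6.34e-07) = 1.256e+04 rad/s.
Step 2 — f₀ = ω₀/(2π) = 1999 Hz.
Step 3 — Series Q: Q = ω₀L/R = 1.256e+04·0.01/1000 = 0.1256.
Step 4 — Bandwidth: Δω = ω₀/Q = 1e+05 rad/s; BW = Δω/(2π) = 1.592e+04 Hz.

(a) f₀ = 1999 Hz  (b) Q = 0.1256  (c) BW = 1.592e+04 Hz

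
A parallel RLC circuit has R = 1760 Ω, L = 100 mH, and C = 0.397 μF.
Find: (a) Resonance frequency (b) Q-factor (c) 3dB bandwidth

Step 1 — Resonance: ω₀ = 1/√(LC) = 1/√(0.1·3.97e-07) = 5019 rad/s.
Step 2 — f₀ = ω₀/(2π) = 798.8 Hz.
Step 3 — Parallel Q: Q = R/(ω₀L) = 1760/(5019·0.1) = 3.507.
Step 4 — Bandwidth: Δω = ω₀/Q = 1431 rad/s; BW = Δω/(2π) = 227.8 Hz.

(a) f₀ = 798.8 Hz  (b) Q = 3.507  (c) BW = 227.8 Hz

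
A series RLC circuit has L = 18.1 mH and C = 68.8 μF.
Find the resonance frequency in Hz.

Step 1 — Resonance condition Im(Z)=0 gives ω₀ = 1/√(LC).
Step 2 — ω₀ = 1/√(0.0181·6.88e-05) = 896.1 rad/s.
Step 3 — f₀ = ω₀/(2π) = 142.6 Hz.

f₀ = 142.6 Hz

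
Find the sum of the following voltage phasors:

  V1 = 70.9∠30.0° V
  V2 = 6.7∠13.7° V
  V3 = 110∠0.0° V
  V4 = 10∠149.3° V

Step 1 — Convert each phasor to rectangular form:
  V1 = 70.9·(cos(30.0°) + j·sin(30.0°)) = 61.4 + j35.45 V
  V2 = 6.7·(cos(13.7°) + j·sin(13.7°)) = 6.509 + j1.587 V
  V3 = 110·(cos(0.0°) + j·sin(0.0°)) = 110 V
  V4 = 10·(cos(149.3°) + j·sin(149.3°)) = -8.599 + j5.105 V
Step 2 — Sum components: V_total = 169.3 + j42.14 V.
Step 3 — Convert to polar: |V_total| = 174.5 V, ∠V_total = 14.0°.

V_total = 174.5∠14.0° V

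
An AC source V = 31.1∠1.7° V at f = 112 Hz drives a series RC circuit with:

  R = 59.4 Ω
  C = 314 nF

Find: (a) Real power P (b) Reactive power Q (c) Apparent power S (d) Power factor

Step 1 — Angular frequency: ω = 2π·f = 2π·112 = 703.7 rad/s.
Step 2 — Component impedances:
  R: Z = R = 59.4 Ω
  C: Z = 1/(jωC) = -j/(ω·C) = 0 - j4526 Ω
Step 3 — Series combination: Z_total = R + C = 59.4 - j4526 Ω = 4526∠-89.2° Ω.
Step 4 — Source phasor: V = 31.1∠1.7° V = 31.09 + j0.9226 V.
Step 5 — Current: I = V / Z = -0.0001137 + j0.006871 A = 0.006871∠90.9° A.
Step 6 — Complex power: S = V·I* = 0.002805 - j0.2137 VA.
Step 7 — Real power: P = Re(S) = 0.002805 W.
Step 8 — Reactive power: Q = Im(S) = -0.2137 VAR.
Step 9 — Apparent power: |S| = 0.2137 VA.
Step 10 — Power factor: PF = P/|S| = 0.01312 (leading).

(a) P = 0.002805 W  (b) Q = -0.2137 VAR  (c) S = 0.2137 VA  (d) PF = 0.01312 (leading)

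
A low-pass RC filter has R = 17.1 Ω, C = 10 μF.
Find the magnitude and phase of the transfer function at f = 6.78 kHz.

Step 1 — Angular frequency: ω = 2π·6780 = 4.26e+04 rad/s.
Step 2 — Transfer function: H(jω) = 1/(1 + jωRC).
Step 3 — Denominator: 1 + jωRC = 1 + j·4.26e+04·17.1·1e-05 = 1 + j7.285.
Step 4 — H = 0.0185 - j0.1347.
Step 5 — Magnitude: |H| = 0.136 (-17.3 dB); phase: φ = -82.2°.

|H| = 0.136 (-17.3 dB), φ = -82.2°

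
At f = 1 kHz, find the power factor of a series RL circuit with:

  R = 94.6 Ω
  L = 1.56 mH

Step 1 — Angular frequency: ω = 2π·f = 2π·1000 = 6283 rad/s.
Step 2 — Component impedances:
  R: Z = R = 94.6 Ω
  L: Z = jωL = j·6283·0.00156 = 0 + j9.802 Ω
Step 3 — Series combination: Z_total = R + L = 94.6 + j9.802 Ω = 95.11∠5.9° Ω.
Step 4 — Power factor: PF = cos(φ) = Re(Z)/|Z| = 94.6/95.106 = 0.9947.
Step 5 — Type: Im(Z) = 9.802 ⇒ lagging (phase φ = 5.9°).

PF = 0.9947 (lagging, φ = 5.9°)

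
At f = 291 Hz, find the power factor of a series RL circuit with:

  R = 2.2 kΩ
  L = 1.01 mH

Step 1 — Angular frequency: ω = 2π·f = 2π·291 = 1828 rad/s.
Step 2 — Component impedances:
  R: Z = R = 2200 Ω
  L: Z = jωL = j·1828·0.00101 = 0 + j1.847 Ω
Step 3 — Series combination: Z_total = R + L = 2200 + j1.847 Ω = 2200∠0.0° Ω.
Step 4 — Power factor: PF = cos(φ) = Re(Z)/|Z| = 2200/2200 = 1.
Step 5 — Type: Im(Z) = 1.847 ⇒ lagging (phase φ = 0.0°).

PF = 1 (lagging, φ = 0.0°)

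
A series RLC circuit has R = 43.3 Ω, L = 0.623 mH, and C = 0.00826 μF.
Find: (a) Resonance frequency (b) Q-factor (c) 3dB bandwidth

Step 1 — Resonance: ω₀ = 1/√(LC) = 1/√(0.000623·8.26e-09) = 4.408e+05 rad/s.
Step 2 — f₀ = ω₀/(2π) = 7.016e+04 Hz.
Step 3 — Series Q: Q = ω₀L/R = 4.408e+05·0.000623/43.3 = 6.343.
Step 4 — Bandwidth: Δω = ω₀/Q = 6.95e+04 rad/s; BW = Δω/(2π) = 1.106e+04 Hz.

(a) f₀ = 7.016e+04 Hz  (b) Q = 6.343  (c) BW = 1.106e+04 Hz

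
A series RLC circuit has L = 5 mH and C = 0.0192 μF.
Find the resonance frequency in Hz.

Step 1 — Resonance condition Im(Z)=0 gives ω₀ = 1/√(LC).
Step 2 — ω₀ = 1/√(0.005·1.92e-08) = 1.021e+05 rad/s.
Step 3 — f₀ = ω₀/(2π) = 1.624e+04 Hz.

f₀ = 1.624e+04 Hz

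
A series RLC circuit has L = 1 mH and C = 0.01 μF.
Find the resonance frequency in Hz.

Step 1 — Resonance condition Im(Z)=0 gives ω₀ = 1/√(LC).
Step 2 — ω₀ = 1/√(0.001·1e-08) = 3.162e+05 rad/s.
Step 3 — f₀ = ω₀/(2π) = 5.033e+04 Hz.

f₀ = 5.033e+04 Hz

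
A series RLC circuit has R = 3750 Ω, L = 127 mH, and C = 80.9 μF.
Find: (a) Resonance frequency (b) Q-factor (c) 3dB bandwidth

Step 1 — Resonance: ω₀ = 1/√(LC) = 1/√(0.127·8.09e-05) = 312 rad/s.
Step 2 — f₀ = ω₀/(2π) = 49.65 Hz.
Step 3 — Series Q: Q = ω₀L/R = 312·0.127/3750 = 0.01057.
Step 4 — Bandwidth: Δω = ω₀/Q = 2.953e+04 rad/s; BW = Δω/(2π) = 4699 Hz.

(a) f₀ = 49.65 Hz  (b) Q = 0.01057  (c) BW = 4699 Hz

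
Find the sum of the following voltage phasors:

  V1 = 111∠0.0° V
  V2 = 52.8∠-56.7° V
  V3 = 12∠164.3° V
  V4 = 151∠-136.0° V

Step 1 — Convert each phasor to rectangular form:
  V1 = 111·(cos(0.0°) + j·sin(0.0°)) = 111 V
  V2 = 52.8·(cos(-56.7°) + j·sin(-56.7°)) = 28.99 - j44.13 V
  V3 = 12·(cos(164.3°) + j·sin(164.3°)) = -11.55 + j3.247 V
  V4 = 151·(cos(-136.0°) + j·sin(-136.0°)) = -108.6 - j104.9 V
Step 2 — Sum components: V_total = 19.82 - j145.8 V.
Step 3 — Convert to polar: |V_total| = 147.1 V, ∠V_total = -82.3°.

V_total = 147.1∠-82.3° V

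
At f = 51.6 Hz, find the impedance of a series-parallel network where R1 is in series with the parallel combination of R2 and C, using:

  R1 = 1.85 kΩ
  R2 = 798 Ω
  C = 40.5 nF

Step 1 — Angular frequency: ω = 2π·f = 2π·51.6 = 324.2 rad/s.
Step 2 — Component impedances:
  R1: Z = R = 1850 Ω
  R2: Z = R = 798 Ω
  C: Z = 1/(jωC) = -j/(ω·C) = 0 - j7.616e+04 Ω
Step 3 — Parallel branch: R2 || C = 1/(1/R2 + 1/C) = 797.9 - j8.361 Ω.
Step 4 — Series with R1: Z_total = R1 + (R2 || C) = 2648 - j8.361 Ω = 2648∠-0.2° Ω.

Z = 2648 - j8.361 Ω = 2648∠-0.2° Ω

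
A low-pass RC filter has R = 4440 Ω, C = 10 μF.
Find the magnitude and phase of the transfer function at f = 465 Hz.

Step 1 — Angular frequency: ω = 2π·465 = 2922 rad/s.
Step 2 — Transfer function: H(jω) = 1/(1 + jωRC).
Step 3 — Denominator: 1 + jωRC = 1 + j·2922·4440·1e-05 = 1 + j129.7.
Step 4 — H = 5.942e-05 - j0.007708.
Step 5 — Magnitude: |H| = 0.007709 (-42.3 dB); phase: φ = -89.6°.

|H| = 0.007709 (-42.3 dB), φ = -89.6°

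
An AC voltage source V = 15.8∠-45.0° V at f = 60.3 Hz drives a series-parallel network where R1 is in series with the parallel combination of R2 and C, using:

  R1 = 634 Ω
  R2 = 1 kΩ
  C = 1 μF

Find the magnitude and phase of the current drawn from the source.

Step 1 — Angular frequency: ω = 2π·f = 2π·60.3 = 378.9 rad/s.
Step 2 — Component impedances:
  R1: Z = R = 634 Ω
  R2: Z = R = 1000 Ω
  C: Z = 1/(jωC) = -j/(ω·C) = 0 - j2639 Ω
Step 3 — Parallel branch: R2 || C = 1/(1/R2 + 1/C) = 874.5 - j331.3 Ω.
Step 4 — Series with R1: Z_total = R1 + (R2 || C) = 1508 - j331.3 Ω = 1544∠-12.4° Ω.
Step 5 — Source phasor: V = 15.8∠-45.0° V = 11.17 - j11.17 V.
Step 6 — Ohm's law: I = V / Z_total = (11.17 - j11.17) / (1508 - j331.3) = 0.008617 - j0.005514 A.
Step 7 — Convert to polar: |I| = 0.01023 A, ∠I = -32.6°.

I = 0.01023∠-32.6° A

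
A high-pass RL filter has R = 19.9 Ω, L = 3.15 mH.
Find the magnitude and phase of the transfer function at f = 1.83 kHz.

Step 1 — Angular frequency: ω = 2π·1830 = 1.15e+04 rad/s.
Step 2 — Transfer function: H(jω) = jωL/(R + jωL).
Step 3 — Numerator jωL = j·36.22; denominator R + jωL = 19.9 + j36.22.
Step 4 — H = 0.7681 + j0.422.
Step 5 — Magnitude: |H| = 0.8764 (-1.1 dB); phase: φ = 28.8°.

|H| = 0.8764 (-1.1 dB), φ = 28.8°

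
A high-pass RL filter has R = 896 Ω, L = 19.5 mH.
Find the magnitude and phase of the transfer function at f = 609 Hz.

Step 1 — Angular frequency: ω = 2π·609 = 3826 rad/s.
Step 2 — Transfer function: H(jω) = jωL/(R + jωL).
Step 3 — Numerator jωL = j·74.62; denominator R + jωL = 896 + j74.62.
Step 4 — H = 0.006887 + j0.0827.
Step 5 — Magnitude: |H| = 0.08299 (-21.6 dB); phase: φ = 85.2°.

|H| = 0.08299 (-21.6 dB), φ = 85.2°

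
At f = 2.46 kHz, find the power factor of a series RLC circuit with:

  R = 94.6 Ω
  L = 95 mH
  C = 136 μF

Step 1 — Angular frequency: ω = 2π·f = 2π·2460 = 1.546e+04 rad/s.
Step 2 — Component impedances:
  R: Z = R = 94.6 Ω
  L: Z = jωL = j·1.546e+04·0.095 = 0 + j1468 Ω
  C: Z = 1/(jωC) = -j/(ω·C) = 0 - j0.4757 Ω
Step 3 — Series combination: Z_total = R + L + C = 94.6 + j1468 Ω = 1471∠86.3° Ω.
Step 4 — Power factor: PF = cos(φ) = Re(Z)/|Z| = 94.6/1471 = 0.06431.
Step 5 — Type: Im(Z) = 1468 ⇒ lagging (phase φ = 86.3°).

PF = 0.06431 (lagging, φ = 86.3°)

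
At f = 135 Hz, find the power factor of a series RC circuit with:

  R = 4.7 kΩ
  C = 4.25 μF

Step 1 — Angular frequency: ω = 2π·f = 2π·135 = 848.2 rad/s.
Step 2 — Component impedances:
  R: Z = R = 4700 Ω
  C: Z = 1/(jωC) = -j/(ω·C) = 0 - j277.4 Ω
Step 3 — Series combination: Z_total = R + C = 4700 - j277.4 Ω = 4708∠-3.4° Ω.
Step 4 — Power factor: PF = cos(φ) = Re(Z)/|Z| = 4700/4708 = 0.9983.
Step 5 — Type: Im(Z) = -277.4 ⇒ leading (phase φ = -3.4°).

PF = 0.9983 (leading, φ = -3.4°)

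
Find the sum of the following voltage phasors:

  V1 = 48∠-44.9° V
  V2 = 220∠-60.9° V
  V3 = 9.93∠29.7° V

Step 1 — Convert each phasor to rectangular form:
  V1 = 48·(cos(-44.9°) + j·sin(-44.9°)) = 34 - j33.88 V
  V2 = 220·(cos(-60.9°) + j·sin(-60.9°)) = 107 - j192.2 V
  V3 = 9.93·(cos(29.7°) + j·sin(29.7°)) = 8.626 + j4.92 V
Step 2 — Sum components: V_total = 149.6 - j221.2 V.
Step 3 — Convert to polar: |V_total| = 267 V, ∠V_total = -55.9°.

V_total = 267∠-55.9° V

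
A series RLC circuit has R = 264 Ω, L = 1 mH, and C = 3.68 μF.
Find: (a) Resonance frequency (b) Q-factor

Step 1 — Resonance condition Im(Z)=0 gives ω₀ = 1/√(LC).
Step 2 — ω₀ = 1/√(0.001·3.68e-06) = 1.648e+04 rad/s.
Step 3 — f₀ = ω₀/(2π) = 2624 Hz.
Step 4 — Series Q: Q = ω₀L/R = 1.648e+04·0.001/264 = 0.06244.

(a) f₀ = 2624 Hz  (b) Q = 0.06244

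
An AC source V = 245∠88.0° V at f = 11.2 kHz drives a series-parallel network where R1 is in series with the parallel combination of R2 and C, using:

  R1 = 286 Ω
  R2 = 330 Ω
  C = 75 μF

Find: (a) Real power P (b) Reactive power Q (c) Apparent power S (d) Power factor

Step 1 — Angular frequency: ω = 2π·f = 2π·1.12e+04 = 7.037e+04 rad/s.
Step 2 — Component impedances:
  R1: Z = R = 286 Ω
  R2: Z = R = 330 Ω
  C: Z = 1/(jωC) = -j/(ω·C) = 0 - j0.1895 Ω
Step 3 — Parallel branch: R2 || C = 1/(1/R2 + 1/C) = 0.0001088 - j0.1895 Ω.
Step 4 — Series with R1: Z_total = R1 + (R2 || C) = 286 - j0.1895 Ω = 286∠-0.0° Ω.
Step 5 — Source phasor: V = 245∠88.0° V = 8.55 + j244.9 V.
Step 6 — Current: I = V / Z = 0.02933 + j0.8561 A = 0.8566∠88.0° A.
Step 7 — Complex power: S = V·I* = 209.9 - j0.139 VA.
Step 8 — Real power: P = Re(S) = 209.9 W.
Step 9 — Reactive power: Q = Im(S) = -0.139 VAR.
Step 10 — Apparent power: |S| = 209.9 VA.
Step 11 — Power factor: PF = P/|S| = 1 (leading).

(a) P = 209.9 W  (b) Q = -0.139 VAR  (c) S = 209.9 VA  (d) PF = 1 (leading)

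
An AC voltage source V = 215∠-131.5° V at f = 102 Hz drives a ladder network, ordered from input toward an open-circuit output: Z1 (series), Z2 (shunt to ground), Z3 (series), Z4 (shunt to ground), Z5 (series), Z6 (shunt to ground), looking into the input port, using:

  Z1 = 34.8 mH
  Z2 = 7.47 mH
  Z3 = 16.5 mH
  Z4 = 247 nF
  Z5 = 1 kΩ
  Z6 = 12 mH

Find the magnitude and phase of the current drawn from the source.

Step 1 — Angular frequency: ω = 2π·f = 2π·102 = 640.9 rad/s.
Step 2 — Component impedances:
  Z1: Z = jωL = j·640.9·0.0348 = 0 + j22.3 Ω
  Z2: Z = jωL = j·640.9·0.00747 = 0 + j4.787 Ω
  Z3: Z = jωL = j·640.9·0.0165 = 0 + j10.57 Ω
  Z4: Z = 1/(jωC) = -j/(ω·C) = 0 - j6317 Ω
  Z5: Z = R = 1000 Ω
  Z6: Z = jωL = j·640.9·0.012 = 0 + j7.691 Ω
Step 3 — Ladder network (open output): work backward from the far end, alternating series and parallel combinations. Z_in = 0.02302 + j27.09 Ω = 27.09∠90.0° Ω.
Step 4 — Source phasor: V = 215∠-131.5° V = -142.5 - j161 V.
Step 5 — Ohm's law: I = V / Z_total = (-142.5 - j161) / (0.02302 + j27.09) = -5.948 + j5.253 A.
Step 6 — Convert to polar: |I| = 7.936 A, ∠I = 138.5°.

I = 7.936∠138.5° A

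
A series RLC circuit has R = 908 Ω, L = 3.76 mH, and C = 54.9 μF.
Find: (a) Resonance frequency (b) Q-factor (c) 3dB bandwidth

Step 1 — Resonance condition Im(Z)=0 gives ω₀ = 1/√(LC).
Step 2 — ω₀ = 1/√(0.00376·5.49e-05) = 2201 rad/s.
Step 3 — f₀ = ω₀/(2π) = 350.3 Hz.
Step 4 — Series Q: Q = ω₀L/R = 2201·0.00376/908 = 0.009114.
Step 5 — 3dB bandwidth: Δω = ω₀/Q = 2.415e+05 rad/s; BW = Δω/(2π) = 3.843e+04 Hz.

(a) f₀ = 350.3 Hz  (b) Q = 0.009114  (c) BW = 3.843e+04 Hz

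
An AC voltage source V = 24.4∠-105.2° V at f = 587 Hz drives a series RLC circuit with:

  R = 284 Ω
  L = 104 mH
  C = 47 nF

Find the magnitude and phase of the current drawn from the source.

Step 1 — Angular frequency: ω = 2π·f = 2π·587 = 3688 rad/s.
Step 2 — Component impedances:
  R: Z = R = 284 Ω
  L: Z = jωL = j·3688·0.104 = 0 + j383.6 Ω
  C: Z = 1/(jωC) = -j/(ω·C) = 0 - j5769 Ω
Step 3 — Series combination: Z_total = R + L + C = 284 - j5385 Ω = 5393∠-87.0° Ω.
Step 4 — Source phasor: V = 24.4∠-105.2° V = -6.397 - j23.55 V.
Step 5 — Ohm's law: I = V / Z_total = (-6.397 - j23.55) / (284 - j5385) = 0.004298 - j0.001415 A.
Step 6 — Convert to polar: |I| = 0.004525 A, ∠I = -18.2°.

I = 0.004525∠-18.2° A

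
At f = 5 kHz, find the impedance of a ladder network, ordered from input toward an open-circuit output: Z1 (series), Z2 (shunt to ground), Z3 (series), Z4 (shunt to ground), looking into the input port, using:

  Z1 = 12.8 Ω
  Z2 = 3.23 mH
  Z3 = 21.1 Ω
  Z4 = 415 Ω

Step 1 — Angular frequency: ω = 2π·f = 2π·5000 = 3.142e+04 rad/s.
Step 2 — Component impedances:
  Z1: Z = R = 12.8 Ω
  Z2: Z = jωL = j·3.142e+04·0.00323 = 0 + j101.5 Ω
  Z3: Z = R = 21.1 Ω
  Z4: Z = R = 415 Ω
Step 3 — Ladder network (open output): work backward from the far end, alternating series and parallel combinations. Z_in = 35.2 + j96.26 Ω = 102.5∠69.9° Ω.

Z = 35.2 + j96.26 Ω = 102.5∠69.9° Ω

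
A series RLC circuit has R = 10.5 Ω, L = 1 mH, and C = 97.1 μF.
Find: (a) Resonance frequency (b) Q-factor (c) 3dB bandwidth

Step 1 — Resonance condition Im(Z)=0 gives ω₀ = 1/√(LC).
Step 2 — ω₀ = 1/√(0.001·9.71e-05) = 3209 rad/s.
Step 3 — f₀ = ω₀/(2π) = 510.8 Hz.
Step 4 — Series Q: Q = ω₀L/R = 3209·0.001/10.5 = 0.3056.
Step 5 — 3dB bandwidth: Δω = ω₀/Q = 1.05e+04 rad/s; BW = Δω/(2π) = 1671 Hz.

(a) f₀ = 510.8 Hz  (b) Q = 0.3056  (c) BW = 1671 Hz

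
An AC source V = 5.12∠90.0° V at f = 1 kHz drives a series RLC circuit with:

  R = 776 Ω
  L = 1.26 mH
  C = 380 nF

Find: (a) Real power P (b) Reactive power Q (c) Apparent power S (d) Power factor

Step 1 — Angular frequency: ω = 2π·f = 2π·1000 = 6283 rad/s.
Step 2 — Component impedances:
  R: Z = R = 776 Ω
  L: Z = jωL = j·6283·0.00126 = 0 + j7.917 Ω
  C: Z = 1/(jωC) = -j/(ω·C) = 0 - j418.8 Ω
Step 3 — Series combination: Z_total = R + L + C = 776 - j410.9 Ω = 878.1∠-27.9° Ω.
Step 4 — Source phasor: V = 5.12∠90.0° V = 0 + j5.12 V.
Step 5 — Current: I = V / Z = -0.002729 + j0.005153 A = 0.005831∠117.9° A.
Step 6 — Complex power: S = V·I* = 0.02638 - j0.01397 VA.
Step 7 — Real power: P = Re(S) = 0.02638 W.
Step 8 — Reactive power: Q = Im(S) = -0.01397 VAR.
Step 9 — Apparent power: |S| = 0.02985 VA.
Step 10 — Power factor: PF = P/|S| = 0.8837 (leading).

(a) P = 0.02638 W  (b) Q = -0.01397 VAR  (c) S = 0.02985 VA  (d) PF = 0.8837 (leading)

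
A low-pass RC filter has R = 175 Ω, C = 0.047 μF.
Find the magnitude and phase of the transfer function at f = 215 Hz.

Step 1 — Angular frequency: ω = 2π·215 = 1351 rad/s.
Step 2 — Transfer function: H(jω) = 1/(1 + jωRC).
Step 3 — Denominator: 1 + jωRC = 1 + j·1351·175·4.7e-08 = 1 + j0.01111.
Step 4 — H = 0.9999 - j0.01111.
Step 5 — Magnitude: |H| = 0.9999 (-0.0 dB); phase: φ = -0.6°.

|H| = 0.9999 (-0.0 dB), φ = -0.6°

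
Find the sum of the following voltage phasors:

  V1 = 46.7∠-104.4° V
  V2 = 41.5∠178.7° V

Step 1 — Convert each phasor to rectangular form:
  V1 = 46.7·(cos(-104.4°) + j·sin(-104.4°)) = -11.61 - j45.23 V
  V2 = 41.5·(cos(178.7°) + j·sin(178.7°)) = -41.49 + j0.9415 V
Step 2 — Sum components: V_total = -53.1 - j44.29 V.
Step 3 — Convert to polar: |V_total| = 69.15 V, ∠V_total = -140.2°.

V_total = 69.15∠-140.2° V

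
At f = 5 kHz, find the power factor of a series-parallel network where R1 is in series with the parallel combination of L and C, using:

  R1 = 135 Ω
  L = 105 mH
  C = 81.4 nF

Step 1 — Angular frequency: ω = 2π·f = 2π·5000 = 3.142e+04 rad/s.
Step 2 — Component impedances:
  R1: Z = R = 135 Ω
  L: Z = jωL = j·3.142e+04·0.105 = 0 + j3299 Ω
  C: Z = 1/(jωC) = -j/(ω·C) = 0 - j391 Ω
Step 3 — Parallel branch: L || C = 1/(1/L + 1/C) = 0 - j443.6 Ω.
Step 4 — Series with R1: Z_total = R1 + (L || C) = 135 - j443.6 Ω = 463.7∠-73.1° Ω.
Step 5 — Power factor: PF = cos(φ) = Re(Z)/|Z| = 135/463.7 = 0.2911.
Step 6 — Type: Im(Z) = -443.6 ⇒ leading (phase φ = -73.1°).

PF = 0.2911 (leading, φ = -73.1°)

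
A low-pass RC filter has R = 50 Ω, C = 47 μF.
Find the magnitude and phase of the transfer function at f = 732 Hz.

Step 1 — Angular frequency: ω = 2π·732 = 4599 rad/s.
Step 2 — Transfer function: H(jω) = 1/(1 + jωRC).
Step 3 — Denominator: 1 + jωRC = 1 + j·4599·50·4.7e-05 = 1 + j10.81.
Step 4 — H = 0.008488 - j0.09174.
Step 5 — Magnitude: |H| = 0.09213 (-20.7 dB); phase: φ = -84.7°.

|H| = 0.09213 (-20.7 dB), φ = -84.7°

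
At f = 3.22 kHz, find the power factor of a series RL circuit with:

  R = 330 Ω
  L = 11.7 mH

Step 1 — Angular frequency: ω = 2π·f = 2π·3220 = 2.023e+04 rad/s.
Step 2 — Component impedances:
  R: Z = R = 330 Ω
  L: Z = jωL = j·2.023e+04·0.0117 = 0 + j236.7 Ω
Step 3 — Series combination: Z_total = R + L = 330 + j236.7 Ω = 406.1∠35.7° Ω.
Step 4 — Power factor: PF = cos(φ) = Re(Z)/|Z| = 330/406.1 = 0.8126.
Step 5 — Type: Im(Z) = 236.7 ⇒ lagging (phase φ = 35.7°).

PF = 0.8126 (lagging, φ = 35.7°)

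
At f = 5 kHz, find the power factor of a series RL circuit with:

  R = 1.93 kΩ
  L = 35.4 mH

Step 1 — Angular frequency: ω = 2π·f = 2π·5000 = 3.142e+04 rad/s.
Step 2 — Component impedances:
  R: Z = R = 1930 Ω
  L: Z = jωL = j·3.142e+04·0.0354 = 0 + j1112 Ω
Step 3 — Series combination: Z_total = R + L = 1930 + j1112 Ω = 2227∠30.0° Ω.
Step 4 — Power factor: PF = cos(φ) = Re(Z)/|Z| = 1930/2227.5 = 0.8664.
Step 5 — Type: Im(Z) = 1112 ⇒ lagging (phase φ = 30.0°).

PF = 0.8664 (lagging, φ = 30.0°)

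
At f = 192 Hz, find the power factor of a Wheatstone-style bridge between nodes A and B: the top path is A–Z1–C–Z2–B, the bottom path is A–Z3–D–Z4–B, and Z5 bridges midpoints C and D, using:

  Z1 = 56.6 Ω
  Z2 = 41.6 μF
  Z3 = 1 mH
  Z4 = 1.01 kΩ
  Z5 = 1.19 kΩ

Step 1 — Angular frequency: ω = 2π·f = 2π·192 = 1206 rad/s.
Step 2 — Component impedances:
  Z1: Z = R = 56.6 Ω
  Z2: Z = 1/(jωC) = -j/(ω·C) = 0 - j19.93 Ω
  Z3: Z = jωL = j·1206·0.001 = 0 + j1.206 Ω
  Z4: Z = R = 1010 Ω
  Z5: Z = R = 1190 Ω
Step 3 — Bridge requires nodal analysis (the Z5 bridge couples midpoints C and D, so the two paths cannot be reduced to a simple series/parallel combination). Setting node B to ground and injecting 1 A at node A, the 3-node admittance system at A, C, D solves to V_A = Z_AB = 51.63 - j17.94 Ω = 54.65∠-19.2° Ω.
Step 4 — Power factor: PF = cos(φ) = Re(Z)/|Z| = 51.627/54.654 = 0.9446.
Step 5 — Type: Im(Z) = -17.94 ⇒ leading (phase φ = -19.2°).

PF = 0.9446 (leading, φ = -19.2°)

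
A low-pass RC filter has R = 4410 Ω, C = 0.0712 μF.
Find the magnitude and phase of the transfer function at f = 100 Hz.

Step 1 — Angular frequency: ω = 2π·100 = 628.3 rad/s.
Step 2 — Transfer function: H(jω) = 1/(1 + jωRC).
Step 3 — Denominator: 1 + jωRC = 1 + j·628.3·4410·7.12e-08 = 1 + j0.1973.
Step 4 — H = 0.9625 - j0.1899.
Step 5 — Magnitude: |H| = 0.9811 (-0.2 dB); phase: φ = -11.2°.

|H| = 0.9811 (-0.2 dB), φ = -11.2°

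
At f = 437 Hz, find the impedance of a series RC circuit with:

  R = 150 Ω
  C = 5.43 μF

Step 1 — Angular frequency: ω = 2π·f = 2π·437 = 2746 rad/s.
Step 2 — Component impedances:
  R: Z = R = 150 Ω
  C: Z = 1/(jωC) = -j/(ω·C) = 0 - j67.07 Ω
Step 3 — Series combination: Z_total = R + C = 150 - j67.07 Ω = 164.3∠-24.1° Ω.

Z = 150 - j67.07 Ω = 164.3∠-24.1° Ω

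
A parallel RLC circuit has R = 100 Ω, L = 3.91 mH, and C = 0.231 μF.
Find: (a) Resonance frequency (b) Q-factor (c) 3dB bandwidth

Step 1 — Resonance: ω₀ = 1/√(LC) = 1/√(0.00391·2.31e-07) = 3.327e+04 rad/s.
Step 2 — f₀ = ω₀/(2π) = 5296 Hz.
Step 3 — Parallel Q: Q = R/(ω₀L) = 100/(3.327e+04·0.00391) = 0.7686.
Step 4 — Bandwidth: Δω = ω₀/Q = 4.329e+04 rad/s; BW = Δω/(2π) = 6890 Hz.

(a) f₀ = 5296 Hz  (b) Q = 0.7686  (c) BW = 6890 Hz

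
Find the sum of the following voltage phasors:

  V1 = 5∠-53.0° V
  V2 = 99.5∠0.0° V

Step 1 — Convert each phasor to rectangular form:
  V1 = 5·(cos(-53.0°) + j·sin(-53.0°)) = 3.009 - j3.993 V
  V2 = 99.5·(cos(0.0°) + j·sin(0.0°)) = 99.5 V
Step 2 — Sum components: V_total = 102.5 - j3.993 V.
Step 3 — Convert to polar: |V_total| = 102.6 V, ∠V_total = -2.2°.

V_total = 102.6∠-2.2° V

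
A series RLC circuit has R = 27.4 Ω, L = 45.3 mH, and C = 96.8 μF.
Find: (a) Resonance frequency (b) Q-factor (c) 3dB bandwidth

Step 1 — Resonance: ω₀ = 1/√(LC) = 1/√(0.0453·9.68e-05) = 477.5 rad/s.
Step 2 — f₀ = ω₀/(2π) = 76 Hz.
Step 3 — Series Q: Q = ω₀L/R = 477.5·0.0453/27.4 = 0.7895.
Step 4 — Bandwidth: Δω = ω₀/Q = 604.9 rad/s; BW = Δω/(2π) = 96.27 Hz.

(a) f₀ = 76 Hz  (b) Q = 0.7895  (c) BW = 96.27 Hz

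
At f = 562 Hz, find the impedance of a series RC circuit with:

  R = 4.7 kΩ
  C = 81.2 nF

Step 1 — Angular frequency: ω = 2π·f = 2π·562 = 3531 rad/s.
Step 2 — Component impedances:
  R: Z = R = 4700 Ω
  C: Z = 1/(jωC) = -j/(ω·C) = 0 - j3488 Ω
Step 3 — Series combination: Z_total = R + C = 4700 - j3488 Ω = 5853∠-36.6° Ω.

Z = 4700 - j3488 Ω = 5853∠-36.6° Ω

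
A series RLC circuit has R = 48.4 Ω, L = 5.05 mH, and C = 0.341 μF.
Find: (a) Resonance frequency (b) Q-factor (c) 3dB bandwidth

Step 1 — Resonance: ω₀ = 1/√(LC) = 1/√(0.00505·3.41e-07) = 2.41e+04 rad/s.
Step 2 — f₀ = ω₀/(2π) = 3835 Hz.
Step 3 — Series Q: Q = ω₀L/R = 2.41e+04·0.00505/48.4 = 2.514.
Step 4 — Bandwidth: Δω = ω₀/Q = 9584 rad/s; BW = Δω/(2π) = 1525 Hz.

(a) f₀ = 3835 Hz  (b) Q = 2.514  (c) BW = 1525 Hz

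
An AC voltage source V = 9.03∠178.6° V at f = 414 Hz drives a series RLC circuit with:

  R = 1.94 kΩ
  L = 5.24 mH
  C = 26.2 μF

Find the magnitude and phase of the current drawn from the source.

Step 1 — Angular frequency: ω = 2π·f = 2π·414 = 2601 rad/s.
Step 2 — Component impedances:
  R: Z = R = 1940 Ω
  L: Z = jωL = j·2601·0.00524 = 0 + j13.63 Ω
  C: Z = 1/(jωC) = -j/(ω·C) = 0 - j14.67 Ω
Step 3 — Series combination: Z_total = R + L + C = 1940 - j1.042 Ω = 1940∠-0.0° Ω.
Step 4 — Source phasor: V = 9.03∠178.6° V = -9.027 + j0.2206 V.
Step 5 — Ohm's law: I = V / Z_total = (-9.027 + j0.2206) / (1940 - j1.042) = -0.004653 + j0.0001112 A.
Step 6 — Convert to polar: |I| = 0.004655 A, ∠I = 178.6°.

I = 0.004655∠178.6° A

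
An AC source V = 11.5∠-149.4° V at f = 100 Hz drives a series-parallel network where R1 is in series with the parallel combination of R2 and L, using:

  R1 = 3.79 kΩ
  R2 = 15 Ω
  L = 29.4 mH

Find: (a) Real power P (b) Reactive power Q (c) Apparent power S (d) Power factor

Step 1 — Angular frequency: ω = 2π·f = 2π·100 = 628.3 rad/s.
Step 2 — Component impedances:
  R1: Z = R = 3790 Ω
  R2: Z = R = 15 Ω
  L: Z = jωL = j·628.3·0.0294 = 0 + j18.47 Ω
Step 3 — Parallel branch: R2 || L = 1/(1/R2 + 1/L) = 9.04 + j7.34 Ω.
Step 4 — Series with R1: Z_total = R1 + (R2 || L) = 3799 + j7.34 Ω = 3799∠0.1° Ω.
Step 5 — Source phasor: V = 11.5∠-149.4° V = -9.899 - j5.854 V.
Step 6 — Current: I = V / Z = -0.002609 - j0.001536 A = 0.003027∠-149.5° A.
Step 7 — Complex power: S = V·I* = 0.03481 + j6.726e-05 VA.
Step 8 — Real power: P = Re(S) = 0.03481 W.
Step 9 — Reactive power: Q = Im(S) = 6.726e-05 VAR.
Step 10 — Apparent power: |S| = 0.03481 VA.
Step 11 — Power factor: PF = P/|S| = 1 (lagging).

(a) P = 0.03481 W  (b) Q = 6.726e-05 VAR  (c) S = 0.03481 VA  (d) PF = 1 (lagging)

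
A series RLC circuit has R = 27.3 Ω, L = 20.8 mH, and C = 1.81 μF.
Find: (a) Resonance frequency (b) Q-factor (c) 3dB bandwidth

Step 1 — Resonance condition Im(Z)=0 gives ω₀ = 1/√(LC).
Step 2 — ω₀ = 1/√(0.0208·1.81e-06) = 5154 rad/s.
Step 3 — f₀ = ω₀/(2π) = 820.3 Hz.
Step 4 — Series Q: Q = ω₀L/R = 5154·0.0208/27.3 = 3.927.
Step 5 — 3dB bandwidth: Δω = ω₀/Q = 1312 rad/s; BW = Δω/(2π) = 208.9 Hz.

(a) f₀ = 820.3 Hz  (b) Q = 3.927  (c) BW = 208.9 Hz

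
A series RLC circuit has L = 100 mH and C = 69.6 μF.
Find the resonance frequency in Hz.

Step 1 — Resonance condition Im(Z)=0 gives ω₀ = 1/√(LC).
Step 2 — ω₀ = 1/√(0.1·6.96e-05) = 379 rad/s.
Step 3 — f₀ = ω₀/(2π) = 60.33 Hz.

f₀ = 60.33 Hz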